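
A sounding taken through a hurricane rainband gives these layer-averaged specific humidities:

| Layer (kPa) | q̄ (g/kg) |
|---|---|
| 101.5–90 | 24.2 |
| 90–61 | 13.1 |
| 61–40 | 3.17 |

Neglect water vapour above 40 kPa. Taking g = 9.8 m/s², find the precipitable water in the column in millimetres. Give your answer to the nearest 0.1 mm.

PW ≈ 74.0 mm

Precipitable water is the column-integrated vapour mass per unit area: PW = (1/g) Σ q̄ Δp, with q in kg/kg and Δp in Pa (1 kg/m² of water = 1 mm).
Layer 101.5–90 kPa: Δp = 115 hPa = 11500 Pa, q̄ = 0.0242 kg/kg → 0.0242 × 11500 / 9.8 = 28.40 mm
Layer 90–61 kPa: Δp = 290 hPa = 29000 Pa, q̄ = 0.0131 kg/kg → 0.0131 × 29000 / 9.8 = 38.77 mm
Layer 61–40 kPa: Δp = 210 hPa = 21000 Pa, q̄ = 0.00317 kg/kg → 0.00317 × 21000 / 9.8 = 6.79 mm
PW = 28.40 + 38.77 + 6.79 = 73.96 ≈ 74.0 mm.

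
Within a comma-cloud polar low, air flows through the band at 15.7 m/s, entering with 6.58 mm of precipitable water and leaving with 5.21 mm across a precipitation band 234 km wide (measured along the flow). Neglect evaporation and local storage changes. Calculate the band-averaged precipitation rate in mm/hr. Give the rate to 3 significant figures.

R ≈ 0.331 mm/hr

Column moisture flux per unit crosswind length is F = V × PW.
Inflow: F_in = 15.7 × 6.58 = 103.306 mm·m/s
Outflow: F_out = 15.7 × 5.21 = 81.797 mm·m/s
Steady-state rate R = (F_in − F_out)/L = (103.306 − 81.797) / 234000 m = 9.192e-05 mm/s.
R = 9.192e-05 × 3600 = 0.331 mm/hr.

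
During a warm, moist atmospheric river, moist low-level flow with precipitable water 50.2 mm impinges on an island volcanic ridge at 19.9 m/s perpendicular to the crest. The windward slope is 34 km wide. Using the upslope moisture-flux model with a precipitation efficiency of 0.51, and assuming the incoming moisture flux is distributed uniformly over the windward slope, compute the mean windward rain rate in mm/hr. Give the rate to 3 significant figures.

Incoming column moisture flux per unit ridge length: F = V × PW = 19.9 × 50.2 = 998.98 mm·m/s.
Spread over the 34 km slope with efficiency ε = 0.51: R = ε·F/W = 0.51 × 998.98 / 34000 m = 1.498e-02 mm/s.
R = 1.498e-02 × 3600 = 53.9 mm/hr.

R ≈ 53.9 mm/hr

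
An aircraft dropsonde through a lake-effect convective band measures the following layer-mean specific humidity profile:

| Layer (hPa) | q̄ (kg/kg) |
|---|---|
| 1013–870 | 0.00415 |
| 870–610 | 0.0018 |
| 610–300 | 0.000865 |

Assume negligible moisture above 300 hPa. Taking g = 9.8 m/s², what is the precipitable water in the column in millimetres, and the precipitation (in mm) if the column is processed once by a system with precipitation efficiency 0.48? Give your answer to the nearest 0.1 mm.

Precipitable water is the column-integrated vapour mass per unit area: PW = (1/g) Σ q̄ Δp, with q in kg/kg and Δp in Pa (1 kg/m² of water = 1 mm).
Layer 1013–870 hPa: Δp = 143 hPa = 14300 Pa, q̄ = 0.00415 kg/kg → 0.00415 × 14300 / 9.8 = 6.06 mm
Layer 870–610 hPa: Δp = 260 hPa = 26000 Pa, q̄ = 0.0018 kg/kg → 0.0018 × 26000 / 9.8 = 4.78 mm
Layer 610–300 hPa: Δp = 310 hPa = 31000 Pa, q̄ = 0.000865 kg/kg → 0.000865 × 31000 / 9.8 = 2.74 mm
PW = 6.06 + 4.78 + 2.74 = 13.58 ≈ 13.6 mm.
Precipitation = ε × PW = 0.48 × 13.6 = 6.5 mm.

PW ≈ 13.6 mm; precipitation ≈ 6.5 mm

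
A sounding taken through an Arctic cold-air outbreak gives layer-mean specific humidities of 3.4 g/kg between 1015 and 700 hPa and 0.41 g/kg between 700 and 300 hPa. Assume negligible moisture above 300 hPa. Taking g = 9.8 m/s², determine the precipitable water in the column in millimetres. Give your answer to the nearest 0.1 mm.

Precipitable water is the column-integrated vapour mass per unit area: PW = (1/g) Σ q̄ Δp, with q in kg/kg and Δp in Pa (1 kg/m² of water = 1 mm).
Layer 1015–700 hPa: Δp = 315 hPa = 31500 Pa, q̄ = 0.0034 kg/kg → 0.0034 × 31500 / 9.8 = 10.93 mm
Layer 700–300 hPa: Δp = 400 hPa = 40000 Pa, q̄ = 0.00041 kg/kg → 0.00041 × 40000 / 9.8 = 1.67 mm
PW = 10.93 + 1.67 = 12.60 ≈ 12.6 mm.

PW ≈ 12.6 mm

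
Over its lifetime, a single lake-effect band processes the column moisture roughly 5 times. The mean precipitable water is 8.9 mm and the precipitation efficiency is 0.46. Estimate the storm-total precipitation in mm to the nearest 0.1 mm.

Each cycle deposits ε × PW = 0.46 × 8.9 = 4.094 mm.
Over 5 cycles: 5 × 4.094 = 20.5 mm.

precipitation ≈ 20.5 mm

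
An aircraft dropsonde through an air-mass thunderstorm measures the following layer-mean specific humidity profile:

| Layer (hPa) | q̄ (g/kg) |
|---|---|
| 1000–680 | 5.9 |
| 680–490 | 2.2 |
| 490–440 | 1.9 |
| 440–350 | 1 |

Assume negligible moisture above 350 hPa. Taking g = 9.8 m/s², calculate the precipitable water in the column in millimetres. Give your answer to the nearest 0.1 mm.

PW ≈ 25.4 mm

Precipitable water is the column-integrated vapour mass per unit area: PW = (1/g) Σ q̄ Δp, with q in kg/kg and Δp in Pa (1 kg/m² of water = 1 mm).
Layer 1000–680 hPa: Δp = 320 hPa = 32000 Pa, q̄ = 0.0059 kg/kg → 0.0059 × 32000 / 9.8 = 19.27 mm
Layer 680–490 hPa: Δp = 190 hPa = 19000 Pa, q̄ = 0.0022 kg/kg → 0.0022 × 19000 / 9.8 = 4.27 mm
Layer 490–440 hPa: Δp = 50 hPa = 5000 Pa, q̄ = 0.0019 kg/kg → 0.0019 × 5000 / 9.8 = 0.97 mm
Layer 440–350 hPa: Δp = 90 hPa = 9000 Pa, q̄ = 0.001 kg/kg → 0.001 × 9000 / 9.8 = 0.92 mm
PW = 19.27 + 4.27 + 0.97 + 0.92 = 25.43 ≈ 25.4 mm.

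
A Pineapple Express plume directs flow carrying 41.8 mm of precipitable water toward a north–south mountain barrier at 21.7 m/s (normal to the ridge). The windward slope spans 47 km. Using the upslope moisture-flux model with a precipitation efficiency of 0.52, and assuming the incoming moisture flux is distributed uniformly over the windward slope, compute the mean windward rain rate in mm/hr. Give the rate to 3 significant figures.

R ≈ 36.1 mm/hr

Incoming column moisture flux per unit ridge length: F = V × PW = 21.7 × 41.8 = 907.06 mm·m/s.
Spread over the 47 km slope with efficiency ε = 0.52: R = ε·F/W = 0.52 × 907.06 / 47000 m = 1.004e-02 mm/s.
R = 1.004e-02 × 3600 = 36.1 mm/hr.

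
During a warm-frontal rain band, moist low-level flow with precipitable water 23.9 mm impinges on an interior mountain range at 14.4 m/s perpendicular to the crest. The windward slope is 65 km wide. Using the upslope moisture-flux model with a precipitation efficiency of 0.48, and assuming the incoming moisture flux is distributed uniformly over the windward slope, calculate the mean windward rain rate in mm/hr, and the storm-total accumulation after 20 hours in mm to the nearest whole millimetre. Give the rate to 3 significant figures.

Incoming column moisture flux per unit ridge length: F = V × PW = 14.4 × 23.9 = 344.16 mm·m/s.
Spread over the 65 km slope with efficiency ε = 0.48: R = ε·F/W = 0.48 × 344.16 / 65000 m = 2.541e-03 mm/s.
R = 2.541e-03 × 3600 = 9.15 mm/hr.
Over 20 h: total = 9.15 × 20 = 183 mm.

R ≈ 9.15 mm/hr; total ≈ 183 mm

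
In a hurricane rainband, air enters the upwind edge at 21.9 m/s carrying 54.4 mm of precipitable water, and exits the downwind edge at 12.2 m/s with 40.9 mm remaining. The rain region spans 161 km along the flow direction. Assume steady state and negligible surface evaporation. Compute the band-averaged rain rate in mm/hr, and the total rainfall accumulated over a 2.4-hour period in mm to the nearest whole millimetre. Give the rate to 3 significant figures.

Column moisture flux per unit crosswind length is F = V × PW.
Inflow: F_in = 21.9 × 54.4 = 1191.36 mm·m/s
Outflow: F_out = 12.2 × 40.9 = 498.98 mm·m/s
Steady-state rate R = (F_in − F_out)/L = (1191.36 − 498.98) / 161000 m = 4.300e-03 mm/s.
R = 4.300e-03 × 3600 = 15.5 mm/hr.
Over 2.4 h: total = 15.5 × 2.4 = 37.2 ≈ 37 mm.

R ≈ 15.5 mm/hr; total ≈ 37 mm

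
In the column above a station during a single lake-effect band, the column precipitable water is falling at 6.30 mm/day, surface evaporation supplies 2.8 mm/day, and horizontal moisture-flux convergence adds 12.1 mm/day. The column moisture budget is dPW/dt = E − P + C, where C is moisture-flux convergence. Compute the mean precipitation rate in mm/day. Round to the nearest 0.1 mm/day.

dPW/dt = -6.30 mm/day.
P = E + C − dPW/dt = 2.8 + (12.1) − (-6.30) = 21.2 mm/day.

P ≈ 21.2 mm/day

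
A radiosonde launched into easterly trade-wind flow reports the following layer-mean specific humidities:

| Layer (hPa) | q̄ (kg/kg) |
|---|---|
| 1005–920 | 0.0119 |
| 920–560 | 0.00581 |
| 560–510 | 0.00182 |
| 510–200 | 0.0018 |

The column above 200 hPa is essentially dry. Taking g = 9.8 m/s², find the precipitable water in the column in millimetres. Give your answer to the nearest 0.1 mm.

Precipitable water is the column-integrated vapour mass per unit area: PW = (1/g) Σ q̄ Δp, with q in kg/kg and Δp in Pa (1 kg/m² of water = 1 mm).
Layer 1005–920 hPa: Δp = 85 hPa = 8500 Pa, q̄ = 0.0119 kg/kg → 0.0119 × 8500 / 9.8 = 10.32 mm
Layer 920–560 hPa: Δp = 360 hPa = 36000 Pa, q̄ = 0.00581 kg/kg → 0.00581 × 36000 / 9.8 = 21.34 mm
Layer 560–510 hPa: Δp = 50 hPa = 5000 Pa, q̄ = 0.00182 kg/kg → 0.00182 × 5000 / 9.8 = 0.93 mm
Layer 510–200 hPa: Δp = 310 hPa = 31000 Pa, q̄ = 0.0018 kg/kg → 0.0018 × 31000 / 9.8 = 5.69 mm
PW = 10.32 + 21.34 + 0.93 + 5.69 = 38.28 ≈ 38.3 mm.

PW ≈ 38.3 mm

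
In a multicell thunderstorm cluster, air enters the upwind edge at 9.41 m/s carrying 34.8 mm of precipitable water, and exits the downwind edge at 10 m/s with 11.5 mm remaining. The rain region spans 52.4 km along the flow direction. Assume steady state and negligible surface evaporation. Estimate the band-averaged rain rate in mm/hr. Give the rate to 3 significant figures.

R ≈ 14.6 mm/hr

Column moisture flux per unit crosswind length is F = V × PW.
Inflow: F_in = 9.41 × 34.8 = 327.468 mm·m/s
Outflow: F_out = 10 × 11.5 = 115 mm·m/s
Steady-state rate R = (F_in − F_out)/L = (327.468 − 115) / 52400 m = 4.055e-03 mm/s.
R = 4.055e-03 × 3600 = 14.6 mm/hr.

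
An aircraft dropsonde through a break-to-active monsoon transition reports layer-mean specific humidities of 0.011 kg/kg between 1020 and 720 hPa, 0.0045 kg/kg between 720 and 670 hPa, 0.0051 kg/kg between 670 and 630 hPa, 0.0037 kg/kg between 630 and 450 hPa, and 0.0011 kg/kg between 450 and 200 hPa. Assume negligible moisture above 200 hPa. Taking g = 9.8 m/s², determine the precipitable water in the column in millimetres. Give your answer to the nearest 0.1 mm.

Precipitable water is the column-integrated vapour mass per unit area: PW = (1/g) Σ q̄ Δp, with q in kg/kg and Δp in Pa (1 kg/m² of water = 1 mm).
Layer 1020–720 hPa: Δp = 300 hPa = 30000 Pa, q̄ = 0.011 kg/kg → 0.011 × 30000 / 9.8 = 33.67 mm
Layer 720–670 hPa: Δp = 50 hPa = 5000 Pa, q̄ = 0.0045 kg/kg → 0.0045 × 5000 / 9.8 = 2.30 mm
Layer 670–630 hPa: Δp = 40 hPa = 4000 Pa, q̄ = 0.0051 kg/kg → 0.0051 × 4000 / 9.8 = 2.08 mm
Layer 630–450 hPa: Δp = 180 hPa = 18000 Pa, q̄ = 0.0037 kg/kg → 0.0037 × 18000 / 9.8 = 6.80 mm
Layer 450–200 hPa: Δp = 250 hPa = 25000 Pa, q̄ = 0.0011 kg/kg → 0.0011 × 25000 / 9.8 = 2.81 mm
PW = 33.67 + 2.30 + 2.08 + 6.80 + 2.81 = 47.66 ≈ 47.7 mm.

PW ≈ 47.7 mm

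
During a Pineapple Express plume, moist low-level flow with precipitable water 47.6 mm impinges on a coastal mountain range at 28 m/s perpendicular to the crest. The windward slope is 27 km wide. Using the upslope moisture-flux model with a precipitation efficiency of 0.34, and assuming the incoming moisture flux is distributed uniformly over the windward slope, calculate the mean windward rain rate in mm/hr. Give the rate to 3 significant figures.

R ≈ 60.4 mm/hr

Incoming column moisture flux per unit ridge length: F = V × PW = 28 × 47.6 = 1332.8 mm·m/s.
Spread over the 27 km slope with efficiency ε = 0.34: R = ε·F/W = 0.34 × 1332.8 / 27000 m = 1.678e-02 mm/s.
R = 1.678e-02 × 3600 = 60.4 mm/hr.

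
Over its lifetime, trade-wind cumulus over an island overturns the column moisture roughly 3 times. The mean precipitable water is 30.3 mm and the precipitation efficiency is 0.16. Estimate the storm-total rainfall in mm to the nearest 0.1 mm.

Each cycle deposits ε × PW = 0.16 × 30.3 = 4.848 mm.
Over 3 cycles: 3 × 4.848 = 14.5 mm.

rainfall ≈ 14.5 mm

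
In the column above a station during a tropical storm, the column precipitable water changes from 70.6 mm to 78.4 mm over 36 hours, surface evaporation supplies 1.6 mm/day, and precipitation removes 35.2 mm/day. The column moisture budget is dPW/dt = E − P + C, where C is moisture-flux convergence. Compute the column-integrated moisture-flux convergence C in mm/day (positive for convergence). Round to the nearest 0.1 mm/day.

C ≈ 38.8 mm/day

dPW/dt = (78.4 − 70.6) mm / (36/24 day) = +5.200 mm/day.
C = dPW/dt − E + P = (+5.200) − 1.6 + 35.2 = 38.8 mm/day.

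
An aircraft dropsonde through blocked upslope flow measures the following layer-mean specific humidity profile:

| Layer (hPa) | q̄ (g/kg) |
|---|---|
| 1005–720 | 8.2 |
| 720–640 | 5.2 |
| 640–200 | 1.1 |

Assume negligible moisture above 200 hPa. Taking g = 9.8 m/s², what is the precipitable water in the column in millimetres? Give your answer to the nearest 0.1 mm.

Precipitable water is the column-integrated vapour mass per unit area: PW = (1/g) Σ q̄ Δp, with q in kg/kg and Δp in Pa (1 kg/m² of water = 1 mm).
Layer 1005–720 hPa: Δp = 285 hPa = 28500 Pa, q̄ = 0.0082 kg/kg → 0.0082 × 28500 / 9.8 = 23.85 mm
Layer 720–640 hPa: Δp = 80 hPa = 8000 Pa, q̄ = 0.0052 kg/kg → 0.0052 × 8000 / 9.8 = 4.24 mm
Layer 640–200 hPa: Δp = 440 hPa = 44000 Pa, q̄ = 0.0011 kg/kg → 0.0011 × 44000 / 9.8 = 4.94 mm
PW = 23.85 + 4.24 + 4.94 = 33.03 ≈ 33.0 mm.

PW ≈ 33.0 mm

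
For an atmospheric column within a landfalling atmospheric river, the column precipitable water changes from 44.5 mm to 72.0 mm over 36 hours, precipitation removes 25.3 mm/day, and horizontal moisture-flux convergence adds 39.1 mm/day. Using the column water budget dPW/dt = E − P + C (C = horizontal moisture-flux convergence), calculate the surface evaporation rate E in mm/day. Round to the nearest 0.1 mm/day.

E ≈ 4.5 mm/day

dPW/dt = (72.0 − 44.5) mm / (36/24 day) = +18.333 mm/day.
E = dPW/dt + P − C = (+18.333) + 25.3 − (39.1) = 4.5 mm/day.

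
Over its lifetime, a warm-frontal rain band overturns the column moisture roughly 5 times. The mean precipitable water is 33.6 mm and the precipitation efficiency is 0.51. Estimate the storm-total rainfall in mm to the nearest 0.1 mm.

rainfall ≈ 85.7 mm

Each cycle deposits ε × PW = 0.51 × 33.6 = 17.136 mm.
Over 5 cycles: 5 × 17.136 = 85.7 mm.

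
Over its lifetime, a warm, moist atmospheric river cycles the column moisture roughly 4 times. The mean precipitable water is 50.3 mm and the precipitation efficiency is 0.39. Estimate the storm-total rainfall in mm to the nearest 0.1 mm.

rainfall ≈ 78.5 mm

Each cycle deposits ε × PW = 0.39 × 50.3 = 19.617 mm.
Over 4 cycles: 4 × 19.617 = 78.5 mm.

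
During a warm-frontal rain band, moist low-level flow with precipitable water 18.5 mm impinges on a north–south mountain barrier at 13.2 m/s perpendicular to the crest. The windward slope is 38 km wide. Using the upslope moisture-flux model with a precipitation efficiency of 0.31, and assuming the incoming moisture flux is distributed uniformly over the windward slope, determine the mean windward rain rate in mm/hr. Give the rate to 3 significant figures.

Incoming column moisture flux per unit ridge length: F = V × PW = 13.2 × 18.5 = 244.2 mm·m/s.
Spread over the 38 km slope with efficiency ε = 0.31: R = ε·F/W = 0.31 × 244.2 / 38000 m = 1.992e-03 mm/s.
R = 1.992e-03 × 3600 = 7.17 mm/hr.

R ≈ 7.17 mm/hr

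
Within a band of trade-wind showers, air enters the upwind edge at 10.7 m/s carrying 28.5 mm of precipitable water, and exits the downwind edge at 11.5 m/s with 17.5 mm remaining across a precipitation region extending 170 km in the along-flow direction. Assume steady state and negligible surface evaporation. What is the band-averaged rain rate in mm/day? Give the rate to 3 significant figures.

R ≈ 52.7 mm/day

Column moisture flux per unit crosswind length is F = V × PW.
Inflow: F_in = 10.7 × 28.5 = 304.95 mm·m/s
Outflow: F_out = 11.5 × 17.5 = 201.25 mm·m/s
Steady-state rate R = (F_in − F_out)/L = (304.95 − 201.25) / 170000 m = 6.100e-04 mm/s.
R = 6.100e-04 × 3600 × 24 = 52.7 mm/day.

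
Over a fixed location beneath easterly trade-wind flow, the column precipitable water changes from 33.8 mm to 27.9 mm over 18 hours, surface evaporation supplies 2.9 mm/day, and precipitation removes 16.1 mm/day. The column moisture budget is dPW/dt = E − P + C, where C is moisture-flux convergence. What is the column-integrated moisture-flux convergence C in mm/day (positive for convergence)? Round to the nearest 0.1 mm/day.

dPW/dt = (27.9 − 33.8) mm / (18/24 day) = -7.867 mm/day.
C = dPW/dt − E + P = (-7.867) − 2.9 + 16.1 = 5.3 mm/day.

C ≈ 5.3 mm/day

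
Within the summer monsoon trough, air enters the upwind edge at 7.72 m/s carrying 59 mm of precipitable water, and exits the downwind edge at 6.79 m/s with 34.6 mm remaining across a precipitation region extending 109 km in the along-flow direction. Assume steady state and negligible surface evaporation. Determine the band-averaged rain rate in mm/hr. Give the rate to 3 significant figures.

R ≈ 7.28 mm/hr

Column moisture flux per unit crosswind length is F = V × PW.
Inflow: F_in = 7.72 × 59 = 455.48 mm·m/s
Outflow: F_out = 6.79 × 34.6 = 234.934 mm·m/s
Steady-state rate R = (F_in − F_out)/L = (455.48 − 234.934) / 109000 m = 2.023e-03 mm/s.
R = 2.023e-03 × 3600 = 7.28 mm/hr.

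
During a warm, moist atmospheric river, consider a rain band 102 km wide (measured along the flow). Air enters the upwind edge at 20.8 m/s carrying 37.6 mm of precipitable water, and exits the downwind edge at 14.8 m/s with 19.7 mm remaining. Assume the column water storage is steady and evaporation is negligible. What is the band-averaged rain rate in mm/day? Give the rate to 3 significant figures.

R ≈ 415 mm/day

Column moisture flux per unit crosswind length is F = V × PW.
Inflow: F_in = 20.8 × 37.6 = 782.08 mm·m/s
Outflow: F_out = 14.8 × 19.7 = 291.56 mm·m/s
Steady-state rate R = (F_in − F_out)/L = (782.08 − 291.56) / 102000 m = 4.809e-03 mm/s.
R = 4.809e-03 × 3600 × 24 = 415 mm/day.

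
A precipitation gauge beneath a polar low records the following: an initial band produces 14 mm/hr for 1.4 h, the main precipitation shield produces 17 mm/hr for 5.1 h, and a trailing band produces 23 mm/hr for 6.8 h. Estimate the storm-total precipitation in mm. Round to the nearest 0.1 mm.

Total = Σ Rᵢ Δtᵢ = 14 × 1.4 + 17 × 5.1 + 23 × 6.8
      = 19.6 + 86.7 + 156.4 = 262.7 mm.

total ≈ 262.7 mm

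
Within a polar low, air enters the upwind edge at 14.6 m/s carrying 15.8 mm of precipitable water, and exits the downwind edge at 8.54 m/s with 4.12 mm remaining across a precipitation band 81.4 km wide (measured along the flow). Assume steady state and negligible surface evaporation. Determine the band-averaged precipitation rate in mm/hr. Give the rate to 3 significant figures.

Column moisture flux per unit crosswind length is F = V × PW.
Inflow: F_in = 14.6 × 15.8 = 230.68 mm·m/s
Outflow: F_out = 8.54 × 4.12 = 35.1848 mm·m/s
Steady-state rate R = (F_in − F_out)/L = (230.68 − 35.1848) / 81400 m = 2.402e-03 mm/s.
R = 2.402e-03 × 3600 = 8.65 mm/hr.

R ≈ 8.65 mm/hr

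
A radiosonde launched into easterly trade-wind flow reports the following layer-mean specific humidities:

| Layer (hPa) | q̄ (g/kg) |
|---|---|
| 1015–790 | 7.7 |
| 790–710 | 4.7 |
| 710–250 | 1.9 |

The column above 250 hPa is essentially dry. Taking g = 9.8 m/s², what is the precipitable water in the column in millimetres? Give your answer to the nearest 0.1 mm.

PW ≈ 30.4 mm

Precipitable water is the column-integrated vapour mass per unit area: PW = (1/g) Σ q̄ Δp, with q in kg/kg and Δp in Pa (1 kg/m² of water = 1 mm).
Layer 1015–790 hPa: Δp = 225 hPa = 22500 Pa, q̄ = 0.0077 kg/kg → 0.0077 × 22500 / 9.8 = 17.68 mm
Layer 790–710 hPa: Δp = 80 hPa = 8000 Pa, q̄ = 0.0047 kg/kg → 0.0047 × 8000 / 9.8 = 3.84 mm
Layer 710–250 hPa: Δp = 460 hPa = 46000 Pa, q̄ = 0.0019 kg/kg → 0.0019 × 46000 / 9.8 = 8.92 mm
PW = 17.68 + 3.84 + 8.92 = 30.44 ≈ 30.4 mm.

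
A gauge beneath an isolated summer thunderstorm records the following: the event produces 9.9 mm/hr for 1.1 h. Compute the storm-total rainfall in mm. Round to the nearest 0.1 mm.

total ≈ 10.9 mm

Total = Σ Rᵢ Δtᵢ = 9.9 × 1.1
      = 10.89 = 10.9 mm.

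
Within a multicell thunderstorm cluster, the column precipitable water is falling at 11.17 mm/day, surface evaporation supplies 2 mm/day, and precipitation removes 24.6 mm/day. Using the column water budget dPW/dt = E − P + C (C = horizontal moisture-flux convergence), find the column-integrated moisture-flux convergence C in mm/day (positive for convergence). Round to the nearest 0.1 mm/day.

dPW/dt = -11.17 mm/day.
C = dPW/dt − E + P = (-11.17) − 2 + 24.6 = 11.4 mm/day.

C ≈ 11.4 mm/day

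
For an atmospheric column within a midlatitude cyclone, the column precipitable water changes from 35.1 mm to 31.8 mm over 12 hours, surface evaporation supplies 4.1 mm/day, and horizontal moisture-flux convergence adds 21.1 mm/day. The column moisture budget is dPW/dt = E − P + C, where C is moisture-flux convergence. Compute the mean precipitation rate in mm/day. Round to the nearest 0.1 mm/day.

P ≈ 31.8 mm/day

dPW/dt = (31.8 − 35.1) mm / (12/24 day) = -6.600 mm/day.
P = E + C − dPW/dt = 4.1 + (21.1) − (-6.600) = 31.8 mm/day.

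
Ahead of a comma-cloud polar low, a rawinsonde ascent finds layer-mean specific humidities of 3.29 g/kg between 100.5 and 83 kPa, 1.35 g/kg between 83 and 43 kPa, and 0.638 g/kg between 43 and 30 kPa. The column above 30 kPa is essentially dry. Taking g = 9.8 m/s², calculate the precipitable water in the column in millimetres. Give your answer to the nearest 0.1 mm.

PW ≈ 12.2 mm

Precipitable water is the column-integrated vapour mass per unit area: PW = (1/g) Σ q̄ Δp, with q in kg/kg and Δp in Pa (1 kg/m² of water = 1 mm).
Layer 100.5–83 kPa: Δp = 175 hPa = 17500 Pa, q̄ = 0.00329 kg/kg → 0.00329 × 17500 / 9.8 = 5.88 mm
Layer 83–43 kPa: Δp = 400 hPa = 40000 Pa, q̄ = 0.00135 kg/kg → 0.00135 × 40000 / 9.8 = 5.51 mm
Layer 43–30 kPa: Δp = 130 hPa = 13000 Pa, q̄ = 0.000638 kg/kg → 0.000638 × 13000 / 9.8 = 0.85 mm
PW = 5.88 + 5.51 + 0.85 = 12.24 ≈ 12.2 mm.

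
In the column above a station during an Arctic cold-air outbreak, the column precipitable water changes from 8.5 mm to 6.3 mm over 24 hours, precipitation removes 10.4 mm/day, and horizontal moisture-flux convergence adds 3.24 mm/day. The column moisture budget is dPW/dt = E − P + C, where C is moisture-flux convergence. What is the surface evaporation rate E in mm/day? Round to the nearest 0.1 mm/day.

E ≈ 5.0 mm/day

dPW/dt = (6.3 − 8.5) mm / (24/24 day) = -2.200 mm/day.
E = dPW/dt + P − C = (-2.200) + 10.4 − (3.24) = 5.0 mm/day.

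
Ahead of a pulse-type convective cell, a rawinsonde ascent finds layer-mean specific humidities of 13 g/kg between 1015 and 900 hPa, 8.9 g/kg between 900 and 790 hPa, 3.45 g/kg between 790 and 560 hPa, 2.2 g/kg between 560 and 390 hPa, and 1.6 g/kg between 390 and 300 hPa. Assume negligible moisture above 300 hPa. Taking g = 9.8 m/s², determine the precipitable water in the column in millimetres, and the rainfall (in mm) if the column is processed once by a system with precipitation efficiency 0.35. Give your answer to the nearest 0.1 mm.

PW ≈ 38.6 mm; rainfall ≈ 13.5 mm

Precipitable water is the column-integrated vapour mass per unit area: PW = (1/g) Σ q̄ Δp, with q in kg/kg and Δp in Pa (1 kg/m² of water = 1 mm).
Layer 1015–900 hPa: Δp = 115 hPa = 11500 Pa, q̄ = 0.013 kg/kg → 0.013 × 11500 / 9.8 = 15.26 mm
Layer 900–790 hPa: Δp = 110 hPa = 11000 Pa, q̄ = 0.0089 kg/kg → 0.0089 × 11000 / 9.8 = 9.99 mm
Layer 790–560 hPa: Δp = 230 hPa = 23000 Pa, q̄ = 0.00345 kg/kg → 0.00345 × 23000 / 9.8 = 8.10 mm
Layer 560–390 hPa: Δp = 170 hPa = 17000 Pa, q̄ = 0.0022 kg/kg → 0.0022 × 17000 / 9.8 = 3.82 mm
Layer 390–300 hPa: Δp = 90 hPa = 9000 Pa, q̄ = 0.0016 kg/kg → 0.0016 × 9000 / 9.8 = 1.47 mm
PW = 15.26 + 9.99 + 8.10 + 3.82 + 1.47 = 38.64 ≈ 38.6 mm.
Rainfall = ε × PW = 0.35 × 38.6 = 13.5 mm.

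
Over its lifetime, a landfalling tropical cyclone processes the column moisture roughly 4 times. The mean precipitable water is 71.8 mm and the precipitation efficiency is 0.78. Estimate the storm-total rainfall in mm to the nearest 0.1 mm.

Each cycle deposits ε × PW = 0.78 × 71.8 = 56.004 mm.
Over 4 cycles: 4 × 56.004 = 224.0 mm.

rainfall ≈ 224.0 mm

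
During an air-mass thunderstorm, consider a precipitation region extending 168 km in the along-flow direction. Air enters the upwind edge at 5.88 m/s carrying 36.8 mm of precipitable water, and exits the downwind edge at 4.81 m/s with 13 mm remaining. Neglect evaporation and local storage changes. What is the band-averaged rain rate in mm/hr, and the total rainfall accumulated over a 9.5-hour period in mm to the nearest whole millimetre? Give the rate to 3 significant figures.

R ≈ 3.30 mm/hr; total ≈ 31 mm

Column moisture flux per unit crosswind length is F = V × PW.
Inflow: F_in = 5.88 × 36.8 = 216.384 mm·m/s
Outflow: F_out = 4.81 × 13 = 62.53 mm·m/s
Steady-state rate R = (F_in − F_out)/L = (216.384 − 62.53) / 168000 m = 9.158e-04 mm/s.
R = 9.158e-04 × 3600 = 3.30 mm/hr.
Over 9.5 h: total = 3.30 × 9.5 = 31.35 ≈ 31 mm.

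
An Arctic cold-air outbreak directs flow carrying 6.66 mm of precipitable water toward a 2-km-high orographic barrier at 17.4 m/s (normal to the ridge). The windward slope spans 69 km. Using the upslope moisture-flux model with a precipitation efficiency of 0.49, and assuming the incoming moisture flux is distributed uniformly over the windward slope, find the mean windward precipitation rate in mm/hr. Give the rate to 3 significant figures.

Incoming column moisture flux per unit ridge length: F = V × PW = 17.4 × 6.66 = 115.884 mm·m/s.
Spread over the 69 km slope with efficiency ε = 0.49: R = ε·F/W = 0.49 × 115.884 / 69000 m = 8.229e-04 mm/s.
R = 8.229e-04 × 3600 = 2.96 mm/hr.

R ≈ 2.96 mm/hr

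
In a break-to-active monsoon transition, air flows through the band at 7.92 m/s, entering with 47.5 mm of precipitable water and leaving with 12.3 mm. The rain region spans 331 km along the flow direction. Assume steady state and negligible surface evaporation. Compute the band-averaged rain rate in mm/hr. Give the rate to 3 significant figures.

Column moisture flux per unit crosswind length is F = V × PW.
Inflow: F_in = 7.92 × 47.5 = 376.2 mm·m/s
Outflow: F_out = 7.92 × 12.3 = 97.416 mm·m/s
Steady-state rate R = (F_in − F_out)/L = (376.2 − 97.416) / 331000 m = 8.422e-04 mm/s.
R = 8.422e-04 × 3600 = 3.03 mm/hr.

R ≈ 3.03 mm/hr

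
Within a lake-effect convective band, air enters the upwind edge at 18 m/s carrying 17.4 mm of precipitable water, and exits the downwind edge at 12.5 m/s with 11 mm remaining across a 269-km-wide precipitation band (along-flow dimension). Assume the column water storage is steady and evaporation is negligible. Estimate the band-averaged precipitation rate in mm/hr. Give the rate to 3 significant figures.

Column moisture flux per unit crosswind length is F = V × PW.
Inflow: F_in = 18 × 17.4 = 313.2 mm·m/s
Outflow: F_out = 12.5 × 11 = 137.5 mm·m/s
Steady-state rate R = (F_in − F_out)/L = (313.2 − 137.5) / 269000 m = 6.532e-04 mm/s.
R = 6.532e-04 × 3600 = 2.35 mm/hr.

R ≈ 2.35 mm/hr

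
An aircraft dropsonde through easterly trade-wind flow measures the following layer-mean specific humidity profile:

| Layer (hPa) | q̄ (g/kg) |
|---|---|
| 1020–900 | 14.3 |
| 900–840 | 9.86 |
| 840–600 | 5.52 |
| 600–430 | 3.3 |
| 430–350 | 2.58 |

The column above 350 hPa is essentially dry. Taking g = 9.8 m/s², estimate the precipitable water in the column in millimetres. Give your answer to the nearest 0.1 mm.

Precipitable water is the column-integrated vapour mass per unit area: PW = (1/g) Σ q̄ Δp, with q in kg/kg and Δp in Pa (1 kg/m² of water = 1 mm).
Layer 1020–900 hPa: Δp = 120 hPa = 12000 Pa, q̄ = 0.0143 kg/kg → 0.0143 × 12000 / 9.8 = 17.51 mm
Layer 900–840 hPa: Δp = 60 hPa = 6000 Pa, q̄ = 0.00986 kg/kg → 0.00986 × 6000 / 9.8 = 6.04 mm
Layer 840–600 hPa: Δp = 240 hPa = 24000 Pa, q̄ = 0.00552 kg/kg → 0.00552 × 24000 / 9.8 = 13.52 mm
Layer 600–430 hPa: Δp = 170 hPa = 17000 Pa, q̄ = 0.0033 kg/kg → 0.0033 × 17000 / 9.8 = 5.72 mm
Layer 430–350 hPa: Δp = 80 hPa = 8000 Pa, q̄ = 0.00258 kg/kg → 0.00258 × 8000 / 9.8 = 2.11 mm
PW = 17.51 + 6.04 + 13.52 + 5.72 + 2.11 = 44.90 ≈ 44.9 mm.

PW ≈ 44.9 mm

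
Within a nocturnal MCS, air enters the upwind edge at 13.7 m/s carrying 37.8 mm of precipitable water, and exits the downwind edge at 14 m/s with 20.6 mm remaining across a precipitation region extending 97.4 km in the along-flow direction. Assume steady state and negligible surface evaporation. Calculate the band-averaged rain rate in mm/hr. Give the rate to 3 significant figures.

R ≈ 8.48 mm/hr

Column moisture flux per unit crosswind length is F = V × PW.
Inflow: F_in = 13.7 × 37.8 = 517.86 mm·m/s
Outflow: F_out = 14 × 20.6 = 288.4 mm·m/s
Steady-state rate R = (F_in − F_out)/L = (517.86 − 288.4) / 97400 m = 2.356e-03 mm/s.
R = 2.356e-03 × 3600 = 8.48 mm/hr.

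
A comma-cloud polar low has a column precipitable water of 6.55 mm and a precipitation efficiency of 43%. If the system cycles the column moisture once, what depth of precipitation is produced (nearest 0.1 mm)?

precipitation ≈ 2.8 mm

Precipitation = ε × PW = 0.43 × 6.55 = 2.8 mm.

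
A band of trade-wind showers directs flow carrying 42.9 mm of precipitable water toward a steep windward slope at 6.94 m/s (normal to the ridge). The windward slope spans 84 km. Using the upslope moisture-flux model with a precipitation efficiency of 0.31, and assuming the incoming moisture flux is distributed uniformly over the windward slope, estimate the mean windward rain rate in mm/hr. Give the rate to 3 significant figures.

Incoming column moisture flux per unit ridge length: F = V × PW = 6.94 × 42.9 = 297.726 mm·m/s.
Spread over the 84 km slope with efficiency ε = 0.31: R = ε·F/W = 0.31 × 297.726 / 84000 m = 1.099e-03 mm/s.
R = 1.099e-03 × 3600 = 3.96 mm/hr.

R ≈ 3.96 mm/hr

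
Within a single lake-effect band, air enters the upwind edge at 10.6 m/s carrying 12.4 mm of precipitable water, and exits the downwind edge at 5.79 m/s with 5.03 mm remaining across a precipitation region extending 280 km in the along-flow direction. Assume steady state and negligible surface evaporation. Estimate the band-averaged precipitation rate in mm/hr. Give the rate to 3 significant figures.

Column moisture flux per unit crosswind length is F = V × PW.
Inflow: F_in = 10.6 × 12.4 = 131.44 mm·m/s
Outflow: F_out = 5.79 × 5.03 = 29.1237 mm·m/s
Steady-state rate R = (F_in − F_out)/L = (131.44 − 29.1237) / 280000 m = 3.654e-04 mm/s.
R = 3.654e-04 × 3600 = 1.32 mm/hr.

R ≈ 1.32 mm/hr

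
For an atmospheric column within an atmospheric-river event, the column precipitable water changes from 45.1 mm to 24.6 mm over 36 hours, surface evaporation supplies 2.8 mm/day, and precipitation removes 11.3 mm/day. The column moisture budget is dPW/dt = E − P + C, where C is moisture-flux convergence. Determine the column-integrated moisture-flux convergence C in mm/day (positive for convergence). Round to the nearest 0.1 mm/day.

dPW/dt = (24.6 − 45.1) mm / (36/24 day) = -13.667 mm/day.
C = dPW/dt − E + P = (-13.667) − 2.8 + 11.3 = -5.2 mm/day.

C ≈ -5.2 mm/day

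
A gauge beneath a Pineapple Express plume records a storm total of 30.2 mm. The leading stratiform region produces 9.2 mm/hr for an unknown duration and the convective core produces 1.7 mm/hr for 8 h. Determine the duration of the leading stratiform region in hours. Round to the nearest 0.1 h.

duration ≈ 1.8 h

Known phases: 1.7 × 8 = 13.6 mm.
Remaining depth = 30.2 − 13.6 = 16.6 mm.
Duration = 16.6 / 9.2 = 1.8 h.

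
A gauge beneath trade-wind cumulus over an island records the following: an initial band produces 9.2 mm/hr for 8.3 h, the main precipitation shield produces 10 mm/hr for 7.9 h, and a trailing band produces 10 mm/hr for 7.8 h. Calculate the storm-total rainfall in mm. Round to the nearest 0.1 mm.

Total = Σ Rᵢ Δtᵢ = 9.2 × 8.3 + 10 × 7.9 + 10 × 7.8
      = 76.36 + 79 + 78 = 233.4 mm.

total ≈ 233.4 mm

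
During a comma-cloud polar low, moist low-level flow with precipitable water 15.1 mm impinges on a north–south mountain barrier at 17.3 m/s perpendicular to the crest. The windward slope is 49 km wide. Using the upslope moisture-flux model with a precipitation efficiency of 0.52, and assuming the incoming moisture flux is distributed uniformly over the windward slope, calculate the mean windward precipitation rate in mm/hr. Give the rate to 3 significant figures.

Incoming column moisture flux per unit ridge length: F = V × PW = 17.3 × 15.1 = 261.23 mm·m/s.
Spread over the 49 km slope with efficiency ε = 0.52: R = ε·F/W = 0.52 × 261.23 / 49000 m = 2.772e-03 mm/s.
R = 2.772e-03 × 3600 = 9.98 mm/hr.

R ≈ 9.98 mm/hr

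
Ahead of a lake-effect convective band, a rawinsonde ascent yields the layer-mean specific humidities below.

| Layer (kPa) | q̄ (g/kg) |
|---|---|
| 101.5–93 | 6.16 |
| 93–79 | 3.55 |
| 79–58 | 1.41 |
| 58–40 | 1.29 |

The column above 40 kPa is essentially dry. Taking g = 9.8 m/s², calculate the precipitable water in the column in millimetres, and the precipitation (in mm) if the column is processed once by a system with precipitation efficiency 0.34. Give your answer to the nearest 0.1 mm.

Precipitable water is the column-integrated vapour mass per unit area: PW = (1/g) Σ q̄ Δp, with q in kg/kg and Δp in Pa (1 kg/m² of water = 1 mm).
Layer 101.5–93 kPa: Δp = 85 hPa = 8500 Pa, q̄ = 0.00616 kg/kg → 0.00616 × 8500 / 9.8 = 5.34 mm
Layer 93–79 kPa: Δp = 140 hPa = 14000 Pa, q̄ = 0.00355 kg/kg → 0.00355 × 14000 / 9.8 = 5.07 mm
Layer 79–58 kPa: Δp = 210 hPa = 21000 Pa, q̄ = 0.00141 kg/kg → 0.00141 × 21000 / 9.8 = 3.02 mm
Layer 58–40 kPa: Δp = 180 hPa = 18000 Pa, q̄ = 0.00129 kg/kg → 0.00129 × 18000 / 9.8 = 2.37 mm
PW = 5.34 + 5.07 + 3.02 + 2.37 = 15.80 ≈ 15.8 mm.
Precipitation = ε × PW = 0.34 × 15.8 = 5.4 mm.

PW ≈ 15.8 mm; precipitation ≈ 5.4 mm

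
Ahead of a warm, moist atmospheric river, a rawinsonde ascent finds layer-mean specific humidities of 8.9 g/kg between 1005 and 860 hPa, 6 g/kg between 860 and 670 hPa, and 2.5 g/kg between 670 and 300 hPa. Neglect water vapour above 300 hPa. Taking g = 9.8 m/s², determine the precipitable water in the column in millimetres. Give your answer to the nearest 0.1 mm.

PW ≈ 34.2 mm

Precipitable water is the column-integrated vapour mass per unit area: PW = (1/g) Σ q̄ Δp, with q in kg/kg and Δp in Pa (1 kg/m² of water = 1 mm).
Layer 1005–860 hPa: Δp = 145 hPa = 14500 Pa, q̄ = 0.0089 kg/kg → 0.0089 × 14500 / 9.8 = 13.17 mm
Layer 860–670 hPa: Δp = 190 hPa = 19000 Pa, q̄ = 0.006 kg/kg → 0.006 × 19000 / 9.8 = 11.63 mm
Layer 670–300 hPa: Δp = 370 hPa = 37000 Pa, q̄ = 0.0025 kg/kg → 0.0025 × 37000 / 9.8 = 9.44 mm
PW = 13.17 + 11.63 + 9.44 = 34.24 ≈ 34.2 mm.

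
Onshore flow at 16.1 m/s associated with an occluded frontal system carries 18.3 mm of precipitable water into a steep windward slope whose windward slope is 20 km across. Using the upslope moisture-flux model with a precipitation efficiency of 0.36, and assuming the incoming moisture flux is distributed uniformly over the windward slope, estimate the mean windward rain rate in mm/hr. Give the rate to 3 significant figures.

Incoming column moisture flux per unit ridge length: F = V × PW = 16.1 × 18.3 = 294.63 mm·m/s.
Spread over the 20 km slope with efficiency ε = 0.36: R = ε·F/W = 0.36 × 294.63 / 20000 m = 5.303e-03 mm/s.
R = 5.303e-03 × 3600 = 19.1 mm/hr.

R ≈ 19.1 mm/hr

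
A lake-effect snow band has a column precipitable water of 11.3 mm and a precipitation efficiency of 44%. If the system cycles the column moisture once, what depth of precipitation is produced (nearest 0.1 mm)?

precipitation ≈ 5.0 mm

Precipitation = ε × PW = 0.44 × 11.3 = 5.0 mm.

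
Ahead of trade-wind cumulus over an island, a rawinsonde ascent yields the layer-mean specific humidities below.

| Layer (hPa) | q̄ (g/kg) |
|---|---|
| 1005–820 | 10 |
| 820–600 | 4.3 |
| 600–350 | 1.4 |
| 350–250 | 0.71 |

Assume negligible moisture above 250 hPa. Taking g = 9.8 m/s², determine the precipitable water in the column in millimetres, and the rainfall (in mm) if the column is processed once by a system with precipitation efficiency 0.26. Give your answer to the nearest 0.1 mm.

PW ≈ 32.8 mm; rainfall ≈ 8.5 mm

Precipitable water is the column-integrated vapour mass per unit area: PW = (1/g) Σ q̄ Δp, with q in kg/kg and Δp in Pa (1 kg/m² of water = 1 mm).
Layer 1005–820 hPa: Δp = 185 hPa = 18500 Pa, q̄ = 0.01 kg/kg → 0.01 × 18500 / 9.8 = 18.88 mm
Layer 820–600 hPa: Δp = 220 hPa = 22000 Pa, q̄ = 0.0043 kg/kg → 0.0043 × 22000 / 9.8 = 9.65 mm
Layer 600–350 hPa: Δp = 250 hPa = 25000 Pa, q̄ = 0.0014 kg/kg → 0.0014 × 25000 / 9.8 = 3.57 mm
Layer 350–250 hPa: Δp = 100 hPa = 10000 Pa, q̄ = 0.00071 kg/kg → 0.00071 × 10000 / 9.8 = 0.72 mm
PW = 18.88 + 9.65 + 3.57 + 0.72 = 32.82 ≈ 32.8 mm.
Rainfall = ε × PW = 0.26 × 32.8 = 8.5 mm.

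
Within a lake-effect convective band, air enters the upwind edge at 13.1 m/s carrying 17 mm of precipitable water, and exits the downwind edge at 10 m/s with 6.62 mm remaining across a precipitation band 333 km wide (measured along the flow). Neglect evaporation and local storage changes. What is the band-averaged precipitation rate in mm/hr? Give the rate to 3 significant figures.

Column moisture flux per unit crosswind length is F = V × PW.
Inflow: F_in = 13.1 × 17 = 222.7 mm·m/s
Outflow: F_out = 10 × 6.62 = 66.2 mm·m/s
Steady-state rate R = (F_in − F_out)/L = (222.7 − 66.2) / 333000 m = 4.700e-04 mm/s.
R = 4.700e-04 × 3600 = 1.69 mm/hr.

R ≈ 1.69 mm/hr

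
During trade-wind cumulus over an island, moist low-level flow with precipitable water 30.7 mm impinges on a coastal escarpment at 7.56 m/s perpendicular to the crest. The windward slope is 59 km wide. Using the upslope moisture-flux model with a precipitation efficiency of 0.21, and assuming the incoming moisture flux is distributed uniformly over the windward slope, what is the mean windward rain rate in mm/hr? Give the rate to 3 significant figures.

Incoming column moisture flux per unit ridge length: F = V × PW = 7.56 × 30.7 = 232.092 mm·m/s.
Spread over the 59 km slope with efficiency ε = 0.21: R = ε·F/W = 0.21 × 232.092 / 59000 m = 8.261e-04 mm/s.
R = 8.261e-04 × 3600 = 2.97 mm/hr.

R ≈ 2.97 mm/hr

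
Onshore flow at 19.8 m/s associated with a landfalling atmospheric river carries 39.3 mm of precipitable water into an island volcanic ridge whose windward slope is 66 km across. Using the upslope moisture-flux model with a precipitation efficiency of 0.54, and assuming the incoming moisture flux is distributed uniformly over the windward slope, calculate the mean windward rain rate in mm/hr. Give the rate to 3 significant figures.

R ≈ 22.9 mm/hr

Incoming column moisture flux per unit ridge length: F = V × PW = 19.8 × 39.3 = 778.14 mm·m/s.
Spread over the 66 km slope with efficiency ε = 0.54: R = ε·F/W = 0.54 × 778.14 / 66000 m = 6.367e-03 mm/s.
R = 6.367e-03 × 3600 = 22.9 mm/hr.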